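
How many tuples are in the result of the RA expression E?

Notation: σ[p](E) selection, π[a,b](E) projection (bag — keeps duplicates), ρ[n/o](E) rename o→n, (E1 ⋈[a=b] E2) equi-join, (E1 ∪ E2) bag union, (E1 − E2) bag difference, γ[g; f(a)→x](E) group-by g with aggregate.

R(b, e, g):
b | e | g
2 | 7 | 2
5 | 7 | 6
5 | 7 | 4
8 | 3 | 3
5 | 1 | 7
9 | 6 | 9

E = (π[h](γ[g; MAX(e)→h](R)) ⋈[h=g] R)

Per-node cardinality:
  R → 6
  γ[g; MAX(e)→h](R) → 6
  π[h](γ[g; MAX(e)→h](R)) → 6
  R → 6
  (π[h](γ[g; MAX(e)→h](R)) ⋈[h=g] R) → 5

|E| = 5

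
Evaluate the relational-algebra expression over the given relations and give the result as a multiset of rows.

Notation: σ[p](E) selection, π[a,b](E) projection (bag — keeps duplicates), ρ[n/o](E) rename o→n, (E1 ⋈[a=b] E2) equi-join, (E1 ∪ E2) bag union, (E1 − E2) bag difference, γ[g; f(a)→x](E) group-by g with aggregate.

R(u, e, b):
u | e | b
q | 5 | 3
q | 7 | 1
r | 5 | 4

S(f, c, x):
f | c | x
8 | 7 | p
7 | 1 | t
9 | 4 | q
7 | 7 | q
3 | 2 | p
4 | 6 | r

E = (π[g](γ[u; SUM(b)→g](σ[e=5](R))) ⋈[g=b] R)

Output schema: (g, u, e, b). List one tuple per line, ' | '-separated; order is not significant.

Per-node cardinality:
  R → 3
  σ[e=5](R) → 2
  γ[u; SUM(b)→g](σ[e=5](R)) → 2
  π[g](γ[u; SUM(b)→g](σ[e=5](R))) → 2
  R → 3
  (π[g](γ[u; SUM(b)→g](σ[e=5](R))) ⋈[g=b] R) → 2

== RESULT ==
g | u | e | b
3 | q | 5 | 3
4 | r | 5 | 4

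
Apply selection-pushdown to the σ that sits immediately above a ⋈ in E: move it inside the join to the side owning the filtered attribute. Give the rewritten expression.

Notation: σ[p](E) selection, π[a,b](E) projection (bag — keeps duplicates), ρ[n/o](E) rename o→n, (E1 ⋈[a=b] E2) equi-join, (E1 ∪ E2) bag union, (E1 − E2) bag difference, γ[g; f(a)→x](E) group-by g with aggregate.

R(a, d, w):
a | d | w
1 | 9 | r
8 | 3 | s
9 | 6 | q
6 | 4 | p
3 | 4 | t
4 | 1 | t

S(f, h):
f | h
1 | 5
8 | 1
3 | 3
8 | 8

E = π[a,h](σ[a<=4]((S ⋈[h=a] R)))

σ filters on a, owned by the right side.
E' = π[a,h]((S ⋈[h=a] σ[a<=4](R)))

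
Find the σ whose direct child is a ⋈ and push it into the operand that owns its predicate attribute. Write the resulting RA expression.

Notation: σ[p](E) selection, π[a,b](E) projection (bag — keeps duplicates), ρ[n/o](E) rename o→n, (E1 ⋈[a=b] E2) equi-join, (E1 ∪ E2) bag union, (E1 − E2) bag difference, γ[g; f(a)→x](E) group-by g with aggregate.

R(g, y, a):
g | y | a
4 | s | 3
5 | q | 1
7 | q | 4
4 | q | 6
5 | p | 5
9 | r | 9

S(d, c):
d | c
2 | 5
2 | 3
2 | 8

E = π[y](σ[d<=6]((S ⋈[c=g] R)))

σ filters on d, owned by the left side.
E' = π[y]((σ[d<=6](S) ⋈[c=g] R))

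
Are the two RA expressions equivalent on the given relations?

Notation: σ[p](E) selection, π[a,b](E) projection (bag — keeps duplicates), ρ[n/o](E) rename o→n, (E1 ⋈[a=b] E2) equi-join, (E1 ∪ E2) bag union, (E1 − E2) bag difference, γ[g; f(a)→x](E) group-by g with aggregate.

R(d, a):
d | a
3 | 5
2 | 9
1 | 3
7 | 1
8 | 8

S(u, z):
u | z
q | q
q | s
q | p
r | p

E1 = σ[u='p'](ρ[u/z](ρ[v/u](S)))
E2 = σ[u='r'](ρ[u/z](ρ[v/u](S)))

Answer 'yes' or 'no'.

E1 stepwise |·|:
  S → 4
  ρ[v/u](S) → 4
  ρ[u/z](ρ[v/u](S)) → 4
  σ[u='p'](ρ[u/z](ρ[v/u](S))) → 2
E2 stepwise |·|:
  S → 4
  ρ[v/u](S) → 4
  ρ[u/z](ρ[v/u](S)) → 4
  σ[u='r'](ρ[u/z](ρ[v/u](S))) → 0

E1 result:
v | u
q | p
r | p
E2 result:
v | u
(0 rows)
Witness: ('r', 'p') appears 1× in E1 but 0× in E2.

no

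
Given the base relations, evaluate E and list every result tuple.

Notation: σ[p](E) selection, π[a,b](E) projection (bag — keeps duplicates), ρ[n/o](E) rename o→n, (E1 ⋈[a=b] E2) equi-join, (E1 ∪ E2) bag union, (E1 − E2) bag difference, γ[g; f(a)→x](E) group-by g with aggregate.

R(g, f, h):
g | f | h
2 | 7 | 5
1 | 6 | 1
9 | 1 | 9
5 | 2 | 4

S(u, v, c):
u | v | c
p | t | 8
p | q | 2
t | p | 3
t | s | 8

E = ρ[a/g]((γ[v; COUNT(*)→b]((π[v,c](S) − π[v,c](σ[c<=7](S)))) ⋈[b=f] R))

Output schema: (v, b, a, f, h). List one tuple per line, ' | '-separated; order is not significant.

Stepwise |·|:
  S → 4
  π[v,c](S) → 4
  S → 4
  σ[c<=7](S) → 2
  π[v,c](σ[c<=7](S)) → 2
  (π[v,c](S) − π[v,c](σ[c<=7](S))) → 2
  γ[v; COUNT(*)→b]((π[v,c](S) − π[v,c](σ[c<=7](S)))) → 2
  R → 4
  (γ[v; COUNT(*)→b]((π[v,c](S) − π[v,c](σ[c<=7](S)))) ⋈[b=f] R) → 2
  ρ[a/g]((γ[v; COUNT(*)→b]((π[v,c](S) − π[v,c](σ[c<=7](S)))) ⋈[b=f] R)) → 2

== RESULT ==
v | b | a | f | h
s | 1 | 9 | 1 | 9
t | 1 | 9 | 1 | 9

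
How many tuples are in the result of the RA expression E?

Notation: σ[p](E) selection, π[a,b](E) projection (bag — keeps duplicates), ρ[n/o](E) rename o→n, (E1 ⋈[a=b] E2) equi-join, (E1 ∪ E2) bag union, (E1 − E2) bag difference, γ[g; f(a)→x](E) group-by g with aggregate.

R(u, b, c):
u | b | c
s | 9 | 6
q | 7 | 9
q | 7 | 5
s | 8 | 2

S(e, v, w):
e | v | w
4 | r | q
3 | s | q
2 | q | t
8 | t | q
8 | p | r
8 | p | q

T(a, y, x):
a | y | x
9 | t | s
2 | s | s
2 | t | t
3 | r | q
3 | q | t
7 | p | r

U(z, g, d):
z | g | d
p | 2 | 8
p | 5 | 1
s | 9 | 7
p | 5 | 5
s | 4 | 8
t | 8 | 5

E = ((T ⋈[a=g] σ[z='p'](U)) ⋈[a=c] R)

Per-node cardinality:
  T → 6
  U → 6
  σ[z='p'](U) → 3
  (T ⋈[a=g] σ[z='p'](U)) → 2
  R → 4
  ((T ⋈[a=g] σ[z='p'](U)) ⋈[a=c] R) → 2

|E| = 2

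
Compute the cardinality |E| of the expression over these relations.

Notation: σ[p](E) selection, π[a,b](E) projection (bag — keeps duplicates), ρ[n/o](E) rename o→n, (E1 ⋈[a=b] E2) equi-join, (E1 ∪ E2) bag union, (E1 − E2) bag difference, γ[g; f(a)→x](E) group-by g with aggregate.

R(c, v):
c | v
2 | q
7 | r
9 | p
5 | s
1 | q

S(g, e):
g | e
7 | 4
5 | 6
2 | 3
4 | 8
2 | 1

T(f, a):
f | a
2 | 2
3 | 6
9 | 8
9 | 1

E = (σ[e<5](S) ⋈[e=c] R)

Subexpression sizes:
  S → 5
  σ[e<5](S) → 3
  R → 5
  (σ[e<5](S) ⋈[e=c] R) → 1

|E| = 1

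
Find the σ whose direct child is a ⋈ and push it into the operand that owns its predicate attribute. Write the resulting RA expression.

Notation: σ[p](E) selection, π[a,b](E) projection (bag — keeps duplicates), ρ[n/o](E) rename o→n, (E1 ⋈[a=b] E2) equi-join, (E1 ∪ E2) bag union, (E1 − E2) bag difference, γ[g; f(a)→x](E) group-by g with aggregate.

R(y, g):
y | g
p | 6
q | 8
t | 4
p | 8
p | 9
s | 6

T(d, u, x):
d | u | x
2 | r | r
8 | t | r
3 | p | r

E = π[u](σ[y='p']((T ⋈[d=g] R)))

σ filters on y, owned by the right side.
E' = π[u]((T ⋈[d=g] σ[y='p'](R)))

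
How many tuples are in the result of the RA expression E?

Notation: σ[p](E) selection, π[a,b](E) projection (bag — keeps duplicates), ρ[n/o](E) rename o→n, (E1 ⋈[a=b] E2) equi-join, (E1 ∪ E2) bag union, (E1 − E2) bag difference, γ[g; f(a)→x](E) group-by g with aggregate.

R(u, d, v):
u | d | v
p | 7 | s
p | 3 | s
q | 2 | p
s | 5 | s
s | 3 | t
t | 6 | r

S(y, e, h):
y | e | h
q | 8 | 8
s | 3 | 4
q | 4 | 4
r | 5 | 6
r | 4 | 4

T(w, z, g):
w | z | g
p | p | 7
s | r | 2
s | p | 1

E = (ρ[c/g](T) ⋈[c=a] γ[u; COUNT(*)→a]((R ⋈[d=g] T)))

Row counts bottom-up:
  T → 3
  ρ[c/g](T) → 3
  R → 6
  T → 3
  (R ⋈[d=g] T) → 2
  γ[u; COUNT(*)→a]((R ⋈[d=g] T)) → 2
  (ρ[c/g](T) ⋈[c=a] γ[u; COUNT(*)→a]((R ⋈[d=g] T))) → 2

|E| = 2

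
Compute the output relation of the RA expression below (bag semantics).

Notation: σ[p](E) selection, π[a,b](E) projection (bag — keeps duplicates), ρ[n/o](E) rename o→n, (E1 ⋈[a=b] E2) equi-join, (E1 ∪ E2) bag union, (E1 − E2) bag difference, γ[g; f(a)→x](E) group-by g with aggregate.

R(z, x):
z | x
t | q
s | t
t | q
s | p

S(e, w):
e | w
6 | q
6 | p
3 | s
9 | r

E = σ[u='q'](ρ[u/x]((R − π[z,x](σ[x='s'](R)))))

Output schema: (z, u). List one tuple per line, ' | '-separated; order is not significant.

Stepwise |·|:
  R → 4
  R → 4
  σ[x='s'](R) → 0
  π[z,x](σ[x='s'](R)) → 0
  (R − π[z,x](σ[x='s'](R))) → 4
  ρ[u/x]((R − π[z,x](σ[x='s'](R)))) → 4
  σ[u='q'](ρ[u/x]((R − π[z,x](σ[x='s'](R))))) → 2

== RESULT ==
z | u
t | q
t | q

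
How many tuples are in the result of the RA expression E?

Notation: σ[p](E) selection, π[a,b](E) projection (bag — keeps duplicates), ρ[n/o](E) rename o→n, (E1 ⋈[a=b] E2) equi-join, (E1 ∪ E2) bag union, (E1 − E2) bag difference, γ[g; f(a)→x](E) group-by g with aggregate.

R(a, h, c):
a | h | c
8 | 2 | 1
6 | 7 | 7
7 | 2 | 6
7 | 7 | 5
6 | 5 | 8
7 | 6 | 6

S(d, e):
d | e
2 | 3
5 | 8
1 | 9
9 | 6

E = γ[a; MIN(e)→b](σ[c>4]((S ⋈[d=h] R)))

Per-node cardinality:
  S → 4
  R → 6
  (S ⋈[d=h] R) → 3
  σ[c>4]((S ⋈[d=h] R)) → 2
  γ[a; MIN(e)→b](σ[c>4]((S ⋈[d=h] R))) → 2

|E| = 2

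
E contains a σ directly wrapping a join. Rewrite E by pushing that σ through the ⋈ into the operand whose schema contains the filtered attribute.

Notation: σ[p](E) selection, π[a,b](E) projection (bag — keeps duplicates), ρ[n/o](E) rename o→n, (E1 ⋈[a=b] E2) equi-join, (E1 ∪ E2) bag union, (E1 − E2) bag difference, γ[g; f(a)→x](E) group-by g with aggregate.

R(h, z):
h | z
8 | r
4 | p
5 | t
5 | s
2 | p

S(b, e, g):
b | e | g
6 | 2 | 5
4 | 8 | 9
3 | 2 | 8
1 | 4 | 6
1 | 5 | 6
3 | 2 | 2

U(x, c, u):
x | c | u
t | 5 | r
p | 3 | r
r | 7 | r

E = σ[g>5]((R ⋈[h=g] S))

σ filters on g, owned by the right side.
E' = (R ⋈[h=g] σ[g>5](S))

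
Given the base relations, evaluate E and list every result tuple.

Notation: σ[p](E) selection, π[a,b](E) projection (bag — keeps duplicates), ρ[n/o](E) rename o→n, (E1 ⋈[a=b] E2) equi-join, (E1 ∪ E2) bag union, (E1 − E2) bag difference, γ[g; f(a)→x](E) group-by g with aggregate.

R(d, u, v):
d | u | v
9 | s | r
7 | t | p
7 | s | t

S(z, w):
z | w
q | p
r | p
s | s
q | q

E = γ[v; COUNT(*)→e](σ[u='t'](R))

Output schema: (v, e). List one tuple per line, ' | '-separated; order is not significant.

Stepwise |·|:
  R → 3
  σ[u='t'](R) → 1
  γ[v; COUNT(*)→e](σ[u='t'](R)) → 1

== RESULT ==
v | e
p | 1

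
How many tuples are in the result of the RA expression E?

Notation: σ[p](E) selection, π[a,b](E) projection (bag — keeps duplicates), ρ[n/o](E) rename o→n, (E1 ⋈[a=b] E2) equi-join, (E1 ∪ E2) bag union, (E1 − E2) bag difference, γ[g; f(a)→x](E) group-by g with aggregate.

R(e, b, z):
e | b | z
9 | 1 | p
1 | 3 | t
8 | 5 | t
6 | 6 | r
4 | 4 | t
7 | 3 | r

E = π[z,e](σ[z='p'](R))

Row counts bottom-up:
  R → 6
  σ[z='p'](R) → 1
  π[z,e](σ[z='p'](R)) → 1

|E| = 1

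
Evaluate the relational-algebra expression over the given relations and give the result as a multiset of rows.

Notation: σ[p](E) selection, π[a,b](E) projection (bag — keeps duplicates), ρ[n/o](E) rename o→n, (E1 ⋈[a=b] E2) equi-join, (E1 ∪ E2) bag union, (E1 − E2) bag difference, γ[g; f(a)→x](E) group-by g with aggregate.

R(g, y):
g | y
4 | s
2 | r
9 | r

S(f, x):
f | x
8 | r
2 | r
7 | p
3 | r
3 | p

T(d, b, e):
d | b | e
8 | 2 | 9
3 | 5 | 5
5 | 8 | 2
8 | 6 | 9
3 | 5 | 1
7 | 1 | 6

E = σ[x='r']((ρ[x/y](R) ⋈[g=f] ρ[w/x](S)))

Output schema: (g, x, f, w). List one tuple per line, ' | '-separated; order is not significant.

Stepwise |·|:
  R → 3
  ρ[x/y](R) → 3
  S → 5
  ρ[w/x](S) → 5
  (ρ[x/y](R) ⋈[g=f] ρ[w/x](S)) → 1
  σ[x='r']((ρ[x/y](R) ⋈[g=f] ρ[w/x](S))) → 1

== RESULT ==
g | x | f | w
2 | r | 2 | r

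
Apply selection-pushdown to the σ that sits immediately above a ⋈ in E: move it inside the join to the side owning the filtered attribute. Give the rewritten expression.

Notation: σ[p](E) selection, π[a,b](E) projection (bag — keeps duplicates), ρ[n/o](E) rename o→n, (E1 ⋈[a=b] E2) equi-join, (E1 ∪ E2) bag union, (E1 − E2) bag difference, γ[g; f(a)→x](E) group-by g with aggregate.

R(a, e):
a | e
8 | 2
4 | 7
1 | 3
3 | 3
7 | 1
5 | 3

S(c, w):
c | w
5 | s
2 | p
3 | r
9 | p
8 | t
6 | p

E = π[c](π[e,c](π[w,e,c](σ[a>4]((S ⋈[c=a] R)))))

σ filters on a, owned by the right side.
E' = π[c](π[e,c](π[w,e,c]((S ⋈[c=a] σ[a>4](R)))))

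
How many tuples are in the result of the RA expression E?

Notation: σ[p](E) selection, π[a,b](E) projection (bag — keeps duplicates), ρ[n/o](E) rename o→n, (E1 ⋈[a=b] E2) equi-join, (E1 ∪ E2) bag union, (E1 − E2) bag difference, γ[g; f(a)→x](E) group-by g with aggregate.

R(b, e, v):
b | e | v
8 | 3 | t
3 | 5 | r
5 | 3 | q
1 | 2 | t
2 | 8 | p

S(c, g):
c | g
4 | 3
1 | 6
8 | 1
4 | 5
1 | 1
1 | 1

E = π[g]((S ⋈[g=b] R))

Per-node cardinality:
  S → 6
  R → 5
  (S ⋈[g=b] R) → 5
  π[g]((S ⋈[g=b] R)) → 5

|E| = 5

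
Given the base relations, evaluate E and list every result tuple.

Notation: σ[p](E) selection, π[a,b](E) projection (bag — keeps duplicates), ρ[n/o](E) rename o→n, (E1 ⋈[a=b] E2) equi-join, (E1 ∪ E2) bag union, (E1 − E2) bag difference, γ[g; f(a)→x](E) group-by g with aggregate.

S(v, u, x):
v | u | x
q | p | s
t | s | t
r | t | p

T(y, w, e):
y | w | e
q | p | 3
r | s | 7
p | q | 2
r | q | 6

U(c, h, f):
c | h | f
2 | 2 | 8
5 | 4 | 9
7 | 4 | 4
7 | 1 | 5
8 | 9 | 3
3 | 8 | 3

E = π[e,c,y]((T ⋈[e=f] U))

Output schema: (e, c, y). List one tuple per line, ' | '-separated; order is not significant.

Subexpression sizes:
  T → 4
  U → 6
  (T ⋈[e=f] U) → 2
  π[e,c,y]((T ⋈[e=f] U)) → 2

== RESULT ==
e | c | y
3 | 3 | q
3 | 8 | q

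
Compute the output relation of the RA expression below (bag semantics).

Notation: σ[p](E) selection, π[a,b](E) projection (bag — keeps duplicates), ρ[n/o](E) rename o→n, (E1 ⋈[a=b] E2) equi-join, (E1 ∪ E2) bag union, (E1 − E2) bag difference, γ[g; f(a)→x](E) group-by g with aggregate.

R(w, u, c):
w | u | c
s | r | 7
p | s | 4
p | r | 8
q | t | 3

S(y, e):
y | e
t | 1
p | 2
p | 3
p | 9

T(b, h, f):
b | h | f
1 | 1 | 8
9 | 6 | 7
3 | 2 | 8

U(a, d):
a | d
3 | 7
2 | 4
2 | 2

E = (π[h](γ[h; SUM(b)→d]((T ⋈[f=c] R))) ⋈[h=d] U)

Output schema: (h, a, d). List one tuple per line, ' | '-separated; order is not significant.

Per-node cardinality:
  T → 3
  R → 4
  (T ⋈[f=c] R) → 3
  γ[h; SUM(b)→d]((T ⋈[f=c] R)) → 3
  π[h](γ[h; SUM(b)→d]((T ⋈[f=c] R))) → 3
  U → 3
  (π[h](γ[h; SUM(b)→d]((T ⋈[f=c] R))) ⋈[h=d] U) → 1

== RESULT ==
h | a | d
2 | 2 | 2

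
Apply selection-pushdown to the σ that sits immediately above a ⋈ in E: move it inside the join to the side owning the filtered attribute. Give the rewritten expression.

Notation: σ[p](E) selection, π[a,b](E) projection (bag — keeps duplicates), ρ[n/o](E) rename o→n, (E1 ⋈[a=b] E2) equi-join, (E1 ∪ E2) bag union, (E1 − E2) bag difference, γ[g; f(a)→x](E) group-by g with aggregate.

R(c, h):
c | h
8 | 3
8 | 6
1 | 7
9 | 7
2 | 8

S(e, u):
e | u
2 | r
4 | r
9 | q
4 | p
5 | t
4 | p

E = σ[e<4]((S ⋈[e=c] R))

σ filters on e, owned by the left side.
E' = (σ[e<4](S) ⋈[e=c] R)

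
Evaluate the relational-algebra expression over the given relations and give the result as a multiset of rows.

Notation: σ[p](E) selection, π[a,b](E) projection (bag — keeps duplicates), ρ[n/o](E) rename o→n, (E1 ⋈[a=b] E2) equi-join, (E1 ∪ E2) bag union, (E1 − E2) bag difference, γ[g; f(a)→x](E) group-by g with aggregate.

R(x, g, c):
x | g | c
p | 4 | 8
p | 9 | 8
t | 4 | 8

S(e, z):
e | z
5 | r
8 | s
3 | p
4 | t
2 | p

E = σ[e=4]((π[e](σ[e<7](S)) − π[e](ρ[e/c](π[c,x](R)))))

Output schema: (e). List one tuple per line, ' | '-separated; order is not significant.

Per-node cardinality:
  S → 5
  σ[e<7](S) → 4
  π[e](σ[e<7](S)) → 4
  R → 3
  π[c,x](R) → 3
  ρ[e/c](π[c,x](R)) → 3
  π[e](ρ[e/c](π[c,x](R))) → 3
  (π[e](σ[e<7](S)) − π[e](ρ[e/c](π[c,x](R)))) → 4
  σ[e=4]((π[e](σ[e<7](S)) − π[e](ρ[e/c](π[c,x](R))))) → 1

== RESULT ==
e
4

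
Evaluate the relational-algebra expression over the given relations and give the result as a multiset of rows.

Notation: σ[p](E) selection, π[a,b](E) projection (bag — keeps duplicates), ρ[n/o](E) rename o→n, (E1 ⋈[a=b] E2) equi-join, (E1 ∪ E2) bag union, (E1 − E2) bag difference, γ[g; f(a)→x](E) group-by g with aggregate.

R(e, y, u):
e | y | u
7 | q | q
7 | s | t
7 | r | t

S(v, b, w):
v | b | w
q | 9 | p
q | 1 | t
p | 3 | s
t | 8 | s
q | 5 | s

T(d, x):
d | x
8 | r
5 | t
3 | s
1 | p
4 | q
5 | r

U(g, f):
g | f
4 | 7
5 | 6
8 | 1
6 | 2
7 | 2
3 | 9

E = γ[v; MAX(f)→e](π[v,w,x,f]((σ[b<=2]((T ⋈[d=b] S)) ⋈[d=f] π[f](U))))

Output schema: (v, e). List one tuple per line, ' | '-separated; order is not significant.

Stepwise |·|:
  T → 6
  S → 5
  (T ⋈[d=b] S) → 5
  σ[b<=2]((T ⋈[d=b] S)) → 1
  U → 6
  π[f](U) → 6
  (σ[b<=2]((T ⋈[d=b] S)) ⋈[d=f] π[f](U)) → 1
  π[v,w,x,f]((σ[b<=2]((T ⋈[d=b] S)) ⋈[d=f] π[f](U))) → 1
  γ[v; MAX(f)→e](π[v,w,x,f]((σ[b<=2]((T ⋈[d=b] S)) ⋈[d=f] π[f](U)))) → 1

== RESULT ==
v | e
q | 1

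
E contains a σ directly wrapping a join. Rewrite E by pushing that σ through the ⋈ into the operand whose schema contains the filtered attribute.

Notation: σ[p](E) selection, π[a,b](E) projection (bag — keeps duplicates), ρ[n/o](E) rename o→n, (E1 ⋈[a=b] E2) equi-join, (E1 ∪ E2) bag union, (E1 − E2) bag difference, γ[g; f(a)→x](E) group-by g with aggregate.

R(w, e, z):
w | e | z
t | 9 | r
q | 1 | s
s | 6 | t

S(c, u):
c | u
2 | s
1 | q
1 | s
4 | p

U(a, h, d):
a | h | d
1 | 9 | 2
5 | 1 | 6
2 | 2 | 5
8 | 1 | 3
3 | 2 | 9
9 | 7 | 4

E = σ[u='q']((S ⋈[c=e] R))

σ filters on u, owned by the left side.
E' = (σ[u='q'](S) ⋈[c=e] R)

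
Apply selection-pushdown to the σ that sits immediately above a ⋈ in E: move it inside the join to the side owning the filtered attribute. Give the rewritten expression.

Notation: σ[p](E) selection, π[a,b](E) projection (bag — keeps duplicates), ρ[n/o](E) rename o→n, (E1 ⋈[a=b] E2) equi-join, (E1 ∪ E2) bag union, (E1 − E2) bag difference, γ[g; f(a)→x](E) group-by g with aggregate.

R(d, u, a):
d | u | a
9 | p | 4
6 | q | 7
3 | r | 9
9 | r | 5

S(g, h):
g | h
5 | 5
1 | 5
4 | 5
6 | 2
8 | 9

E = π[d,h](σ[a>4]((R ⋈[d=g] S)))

σ filters on a, owned by the left side.
E' = π[d,h]((σ[a>4](R) ⋈[d=g] S))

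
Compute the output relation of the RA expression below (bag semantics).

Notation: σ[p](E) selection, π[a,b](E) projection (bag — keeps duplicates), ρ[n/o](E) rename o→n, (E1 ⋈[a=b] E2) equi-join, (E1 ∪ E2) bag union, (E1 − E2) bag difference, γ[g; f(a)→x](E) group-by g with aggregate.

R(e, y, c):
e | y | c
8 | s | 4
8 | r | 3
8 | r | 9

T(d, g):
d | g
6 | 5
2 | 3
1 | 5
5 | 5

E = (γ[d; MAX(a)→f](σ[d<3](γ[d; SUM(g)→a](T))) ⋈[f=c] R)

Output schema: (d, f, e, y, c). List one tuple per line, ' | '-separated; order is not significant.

Per-node cardinality:
  T → 4
  γ[d; SUM(g)→a](T) → 4
  σ[d<3](γ[d; SUM(g)→a](T)) → 2
  γ[d; MAX(a)→f](σ[d<3](γ[d; SUM(g)→a](T))) → 2
  R → 3
  (γ[d; MAX(a)→f](σ[d<3](γ[d; SUM(g)→a](T))) ⋈[f=c] R) → 1

== RESULT ==
d | f | e | y | c
2 | 3 | 8 | r | 3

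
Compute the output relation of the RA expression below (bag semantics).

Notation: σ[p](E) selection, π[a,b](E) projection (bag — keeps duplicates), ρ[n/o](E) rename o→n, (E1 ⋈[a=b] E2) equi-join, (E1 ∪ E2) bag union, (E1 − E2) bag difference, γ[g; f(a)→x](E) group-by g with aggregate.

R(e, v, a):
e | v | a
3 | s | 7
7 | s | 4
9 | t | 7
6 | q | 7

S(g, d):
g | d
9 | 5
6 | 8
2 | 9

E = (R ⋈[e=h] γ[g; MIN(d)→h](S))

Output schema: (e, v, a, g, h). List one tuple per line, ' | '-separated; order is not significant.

Per-node cardinality:
  R → 4
  S → 3
  γ[g; MIN(d)→h](S) → 3
  (R ⋈[e=h] γ[g; MIN(d)→h](S)) → 1

== RESULT ==
e | v | a | g | h
9 | t | 7 | 2 | 9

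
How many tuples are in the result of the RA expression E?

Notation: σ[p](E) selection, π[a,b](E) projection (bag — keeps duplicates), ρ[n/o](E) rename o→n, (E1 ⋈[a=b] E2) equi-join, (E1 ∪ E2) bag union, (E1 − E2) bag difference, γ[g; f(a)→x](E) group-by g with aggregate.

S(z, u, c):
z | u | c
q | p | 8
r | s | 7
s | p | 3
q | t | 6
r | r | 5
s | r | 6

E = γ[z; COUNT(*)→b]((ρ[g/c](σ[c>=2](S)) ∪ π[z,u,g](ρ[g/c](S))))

Per-node cardinality:
  S → 6
  σ[c>=2](S) → 6
  ρ[g/c](σ[c>=2](S)) → 6
  S → 6
  ρ[g/c](S) → 6
  π[z,u,g](ρ[g/c](S)) → 6
  (ρ[g/c](σ[c>=2](S)) ∪ π[z,u,g](ρ[g/c](S))) → 12
  γ[z; COUNT(*)→b]((ρ[g/c](σ[c>=2](S)) ∪ π[z,u,g](ρ[g/c](S)))) → 3

|E| = 3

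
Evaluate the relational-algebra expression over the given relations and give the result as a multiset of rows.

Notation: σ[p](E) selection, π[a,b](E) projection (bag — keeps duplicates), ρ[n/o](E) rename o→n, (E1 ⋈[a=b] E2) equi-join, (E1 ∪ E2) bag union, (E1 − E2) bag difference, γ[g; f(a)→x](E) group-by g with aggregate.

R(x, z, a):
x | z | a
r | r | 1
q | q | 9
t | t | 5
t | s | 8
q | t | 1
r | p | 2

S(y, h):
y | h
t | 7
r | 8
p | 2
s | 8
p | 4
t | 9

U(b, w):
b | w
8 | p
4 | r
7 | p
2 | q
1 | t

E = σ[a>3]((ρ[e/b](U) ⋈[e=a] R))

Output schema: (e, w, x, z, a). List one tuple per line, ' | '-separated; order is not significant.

Row counts bottom-up:
  U → 5
  ρ[e/b](U) → 5
  R → 6
  (ρ[e/b](U) ⋈[e=a] R) → 4
  σ[a>3]((ρ[e/b](U) ⋈[e=a] R)) → 1

== RESULT ==
e | w | x | z | a
8 | p | t | s | 8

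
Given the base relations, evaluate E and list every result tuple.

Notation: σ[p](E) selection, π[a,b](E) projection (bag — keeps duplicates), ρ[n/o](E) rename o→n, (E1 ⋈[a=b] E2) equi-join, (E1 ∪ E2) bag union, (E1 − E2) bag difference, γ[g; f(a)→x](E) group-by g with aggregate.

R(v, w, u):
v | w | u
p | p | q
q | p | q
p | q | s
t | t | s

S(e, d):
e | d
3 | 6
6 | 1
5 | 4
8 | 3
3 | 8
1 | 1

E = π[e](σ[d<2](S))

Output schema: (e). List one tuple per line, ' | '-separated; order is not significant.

Per-node cardinality:
  S → 6
  σ[d<2](S) → 2
  π[e](σ[d<2](S)) → 2

== RESULT ==
e
1
6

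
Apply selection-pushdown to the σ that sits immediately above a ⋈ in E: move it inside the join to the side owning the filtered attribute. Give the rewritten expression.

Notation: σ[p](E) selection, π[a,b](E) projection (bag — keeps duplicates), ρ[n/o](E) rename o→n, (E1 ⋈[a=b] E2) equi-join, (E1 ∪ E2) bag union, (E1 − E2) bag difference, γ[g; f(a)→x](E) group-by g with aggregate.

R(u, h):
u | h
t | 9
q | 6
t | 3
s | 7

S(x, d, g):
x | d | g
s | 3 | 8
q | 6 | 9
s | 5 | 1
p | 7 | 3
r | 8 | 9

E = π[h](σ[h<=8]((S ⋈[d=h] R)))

σ filters on h, owned by the right side.
E' = π[h]((S ⋈[d=h] σ[h<=8](R)))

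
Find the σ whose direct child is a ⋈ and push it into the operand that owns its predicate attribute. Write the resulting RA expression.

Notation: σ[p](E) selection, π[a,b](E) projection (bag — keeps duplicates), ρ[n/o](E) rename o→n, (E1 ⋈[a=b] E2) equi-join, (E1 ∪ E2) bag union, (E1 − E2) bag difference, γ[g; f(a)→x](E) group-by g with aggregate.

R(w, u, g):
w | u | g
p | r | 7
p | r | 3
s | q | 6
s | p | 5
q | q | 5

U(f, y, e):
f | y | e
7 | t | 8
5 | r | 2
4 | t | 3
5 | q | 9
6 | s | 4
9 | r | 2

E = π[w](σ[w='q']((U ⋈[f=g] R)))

σ filters on w, owned by the right side.
E' = π[w]((U ⋈[f=g] σ[w='q'](R)))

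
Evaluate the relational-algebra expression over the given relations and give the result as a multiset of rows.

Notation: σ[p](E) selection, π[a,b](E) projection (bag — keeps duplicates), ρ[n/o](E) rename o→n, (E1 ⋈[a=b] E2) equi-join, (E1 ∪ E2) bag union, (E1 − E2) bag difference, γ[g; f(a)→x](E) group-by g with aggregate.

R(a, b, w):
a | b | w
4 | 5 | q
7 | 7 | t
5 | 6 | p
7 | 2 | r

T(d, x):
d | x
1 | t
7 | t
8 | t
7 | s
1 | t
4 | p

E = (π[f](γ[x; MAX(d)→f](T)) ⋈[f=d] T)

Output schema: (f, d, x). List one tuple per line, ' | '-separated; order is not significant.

Row counts bottom-up:
  T → 6
  γ[x; MAX(d)→f](T) → 3
  π[f](γ[x; MAX(d)→f](T)) → 3
  T → 6
  (π[f](γ[x; MAX(d)→f](T)) ⋈[f=d] T) → 4

== RESULT ==
f | d | x
4 | 4 | p
7 | 7 | s
7 | 7 | t
8 | 8 | t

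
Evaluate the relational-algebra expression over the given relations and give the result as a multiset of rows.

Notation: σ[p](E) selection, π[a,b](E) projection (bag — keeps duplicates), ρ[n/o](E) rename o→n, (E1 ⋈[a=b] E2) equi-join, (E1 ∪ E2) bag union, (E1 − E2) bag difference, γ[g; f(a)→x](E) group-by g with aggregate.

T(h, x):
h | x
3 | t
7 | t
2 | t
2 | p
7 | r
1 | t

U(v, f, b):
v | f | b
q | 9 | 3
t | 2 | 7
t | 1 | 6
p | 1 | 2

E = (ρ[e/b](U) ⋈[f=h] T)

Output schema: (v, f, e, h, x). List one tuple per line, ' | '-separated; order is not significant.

Per-node cardinality:
  U → 4
  ρ[e/b](U) → 4
  T → 6
  (ρ[e/b](U) ⋈[f=h] T) → 4

== RESULT ==
v | f | e | h | x
p | 1 | 2 | 1 | t
t | 1 | 6 | 1 | t
t | 2 | 7 | 2 | p
t | 2 | 7 | 2 | t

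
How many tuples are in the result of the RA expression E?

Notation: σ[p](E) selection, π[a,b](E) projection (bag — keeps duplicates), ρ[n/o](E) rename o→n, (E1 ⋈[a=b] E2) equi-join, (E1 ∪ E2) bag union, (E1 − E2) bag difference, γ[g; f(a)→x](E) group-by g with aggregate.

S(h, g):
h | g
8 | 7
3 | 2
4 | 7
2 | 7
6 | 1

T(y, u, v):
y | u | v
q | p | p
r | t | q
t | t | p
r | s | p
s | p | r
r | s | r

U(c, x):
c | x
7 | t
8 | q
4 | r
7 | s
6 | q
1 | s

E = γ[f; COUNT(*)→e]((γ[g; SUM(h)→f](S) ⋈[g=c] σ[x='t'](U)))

Stepwise |·|:
  S → 5
  γ[g; SUM(h)→f](S) → 3
  U → 6
  σ[x='t'](U) → 1
  (γ[g; SUM(h)→f](S) ⋈[g=c] σ[x='t'](U)) → 1
  γ[f; COUNT(*)→e]((γ[g; SUM(h)→f](S) ⋈[g=c] σ[x='t'](U))) → 1

|E| = 1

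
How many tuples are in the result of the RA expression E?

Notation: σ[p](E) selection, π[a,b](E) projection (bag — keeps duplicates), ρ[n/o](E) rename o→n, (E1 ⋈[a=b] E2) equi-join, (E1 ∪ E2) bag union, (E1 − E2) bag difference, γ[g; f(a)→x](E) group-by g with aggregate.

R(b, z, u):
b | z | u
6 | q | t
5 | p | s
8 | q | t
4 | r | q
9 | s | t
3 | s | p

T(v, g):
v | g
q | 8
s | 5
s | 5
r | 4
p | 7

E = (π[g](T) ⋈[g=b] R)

Subexpression sizes:
  T → 5
  π[g](T) → 5
  R → 6
  (π[g](T) ⋈[g=b] R) → 4

|E| = 4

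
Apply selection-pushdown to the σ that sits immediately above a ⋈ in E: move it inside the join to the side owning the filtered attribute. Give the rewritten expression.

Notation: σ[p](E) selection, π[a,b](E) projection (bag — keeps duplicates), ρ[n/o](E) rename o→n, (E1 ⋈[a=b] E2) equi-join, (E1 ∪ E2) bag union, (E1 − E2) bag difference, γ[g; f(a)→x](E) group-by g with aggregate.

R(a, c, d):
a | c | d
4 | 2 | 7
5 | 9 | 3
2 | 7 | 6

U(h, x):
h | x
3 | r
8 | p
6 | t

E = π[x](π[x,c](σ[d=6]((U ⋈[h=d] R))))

σ filters on d, owned by the right side.
E' = π[x](π[x,c]((U ⋈[h=d] σ[d=6](R))))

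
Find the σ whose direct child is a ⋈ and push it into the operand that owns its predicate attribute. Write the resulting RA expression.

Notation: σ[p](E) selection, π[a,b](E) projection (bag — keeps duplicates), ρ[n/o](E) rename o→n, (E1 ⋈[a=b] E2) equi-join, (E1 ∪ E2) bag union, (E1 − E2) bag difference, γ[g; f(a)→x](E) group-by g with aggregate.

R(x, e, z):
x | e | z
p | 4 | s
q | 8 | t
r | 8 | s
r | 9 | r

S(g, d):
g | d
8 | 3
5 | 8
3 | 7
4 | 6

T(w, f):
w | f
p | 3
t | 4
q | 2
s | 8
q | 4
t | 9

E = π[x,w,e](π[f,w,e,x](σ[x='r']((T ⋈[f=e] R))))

σ filters on x, owned by the right side.
E' = π[x,w,e](π[f,w,e,x]((T ⋈[f=e] σ[x='r'](R))))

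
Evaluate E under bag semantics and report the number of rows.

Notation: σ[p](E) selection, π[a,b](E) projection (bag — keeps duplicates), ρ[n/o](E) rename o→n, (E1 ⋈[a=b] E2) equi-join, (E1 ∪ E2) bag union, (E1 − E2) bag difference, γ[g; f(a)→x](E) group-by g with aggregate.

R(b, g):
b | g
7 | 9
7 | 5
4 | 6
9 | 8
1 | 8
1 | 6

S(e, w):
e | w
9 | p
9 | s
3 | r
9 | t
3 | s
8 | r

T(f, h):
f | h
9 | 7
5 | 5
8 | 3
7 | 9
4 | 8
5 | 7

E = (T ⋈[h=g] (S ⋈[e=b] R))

Stepwise |·|:
  T → 6
  S → 6
  R → 6
  (S ⋈[e=b] R) → 3
  (T ⋈[h=g] (S ⋈[e=b] R)) → 3

|E| = 3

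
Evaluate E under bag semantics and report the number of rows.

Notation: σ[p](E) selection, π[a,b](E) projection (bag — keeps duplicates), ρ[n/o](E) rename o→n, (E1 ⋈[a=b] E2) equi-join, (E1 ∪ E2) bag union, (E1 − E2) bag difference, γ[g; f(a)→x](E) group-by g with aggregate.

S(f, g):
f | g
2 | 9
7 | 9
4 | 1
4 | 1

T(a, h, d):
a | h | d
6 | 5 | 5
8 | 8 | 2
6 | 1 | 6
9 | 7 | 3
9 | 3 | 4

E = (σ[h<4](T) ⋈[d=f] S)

Row counts bottom-up:
  T → 5
  σ[h<4](T) → 2
  S → 4
  (σ[h<4](T) ⋈[d=f] S) → 2

|E| = 2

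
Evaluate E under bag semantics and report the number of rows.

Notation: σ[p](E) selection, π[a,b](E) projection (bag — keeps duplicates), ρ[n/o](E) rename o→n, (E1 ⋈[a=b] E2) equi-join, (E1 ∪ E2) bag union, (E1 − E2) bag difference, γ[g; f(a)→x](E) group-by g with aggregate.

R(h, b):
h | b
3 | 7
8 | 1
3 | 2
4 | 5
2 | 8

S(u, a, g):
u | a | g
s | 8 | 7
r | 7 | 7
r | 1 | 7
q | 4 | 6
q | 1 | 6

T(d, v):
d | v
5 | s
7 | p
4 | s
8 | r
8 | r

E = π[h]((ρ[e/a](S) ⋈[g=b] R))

Stepwise |·|:
  S → 5
  ρ[e/a](S) → 5
  R → 5
  (ρ[e/a](S) ⋈[g=b] R) → 3
  π[h]((ρ[e/a](S) ⋈[g=b] R)) → 3

|E| = 3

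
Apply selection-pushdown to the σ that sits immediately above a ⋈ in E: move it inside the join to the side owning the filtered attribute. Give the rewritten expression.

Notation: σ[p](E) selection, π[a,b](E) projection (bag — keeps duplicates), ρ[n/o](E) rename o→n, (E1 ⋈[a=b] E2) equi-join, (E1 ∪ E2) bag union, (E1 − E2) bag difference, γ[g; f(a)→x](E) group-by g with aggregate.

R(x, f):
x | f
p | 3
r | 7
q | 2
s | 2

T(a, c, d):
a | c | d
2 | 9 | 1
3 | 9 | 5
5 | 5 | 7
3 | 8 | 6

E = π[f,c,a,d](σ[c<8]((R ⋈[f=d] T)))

σ filters on c, owned by the right side.
E' = π[f,c,a,d]((R ⋈[f=d] σ[c<8](T)))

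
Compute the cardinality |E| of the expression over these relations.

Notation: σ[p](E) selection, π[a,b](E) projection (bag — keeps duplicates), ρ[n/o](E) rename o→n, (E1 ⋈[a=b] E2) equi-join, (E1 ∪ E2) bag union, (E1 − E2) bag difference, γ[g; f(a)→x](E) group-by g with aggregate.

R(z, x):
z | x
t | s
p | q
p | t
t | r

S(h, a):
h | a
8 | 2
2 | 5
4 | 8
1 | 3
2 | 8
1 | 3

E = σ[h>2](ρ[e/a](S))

Per-node cardinality:
  S → 6
  ρ[e/a](S) → 6
  σ[h>2](ρ[e/a](S)) → 2

|E| = 2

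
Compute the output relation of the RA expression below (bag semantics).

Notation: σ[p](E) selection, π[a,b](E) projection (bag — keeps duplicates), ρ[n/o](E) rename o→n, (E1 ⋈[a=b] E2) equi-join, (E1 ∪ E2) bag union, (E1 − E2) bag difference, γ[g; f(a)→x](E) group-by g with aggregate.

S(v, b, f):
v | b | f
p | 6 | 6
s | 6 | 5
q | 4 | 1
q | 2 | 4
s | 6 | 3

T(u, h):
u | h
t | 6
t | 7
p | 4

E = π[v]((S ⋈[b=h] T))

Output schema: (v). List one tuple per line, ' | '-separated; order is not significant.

Stepwise |·|:
  S → 5
  T → 3
  (S ⋈[b=h] T) → 4
  π[v]((S ⋈[b=h] T)) → 4

== RESULT ==
v
p
q
s
s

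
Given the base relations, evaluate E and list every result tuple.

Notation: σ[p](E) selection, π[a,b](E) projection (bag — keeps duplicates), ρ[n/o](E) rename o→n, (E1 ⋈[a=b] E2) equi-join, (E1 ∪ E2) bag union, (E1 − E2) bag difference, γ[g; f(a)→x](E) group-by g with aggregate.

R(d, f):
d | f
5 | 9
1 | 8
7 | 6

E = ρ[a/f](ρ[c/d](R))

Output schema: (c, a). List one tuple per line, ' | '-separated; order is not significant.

Stepwise |·|:
  R → 3
  ρ[c/d](R) → 3
  ρ[a/f](ρ[c/d](R)) → 3

== RESULT ==
c | a
1 | 8
5 | 9
7 | 6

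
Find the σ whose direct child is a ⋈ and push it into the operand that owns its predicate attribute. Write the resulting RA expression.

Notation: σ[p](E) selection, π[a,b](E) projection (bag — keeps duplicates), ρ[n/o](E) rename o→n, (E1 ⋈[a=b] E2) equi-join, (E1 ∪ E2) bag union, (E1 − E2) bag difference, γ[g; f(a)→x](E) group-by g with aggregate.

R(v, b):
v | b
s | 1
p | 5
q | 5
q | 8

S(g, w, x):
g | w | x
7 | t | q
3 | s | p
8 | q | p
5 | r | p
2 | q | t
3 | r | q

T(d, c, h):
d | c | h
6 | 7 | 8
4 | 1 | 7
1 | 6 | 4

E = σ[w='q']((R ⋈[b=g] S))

σ filters on w, owned by the right side.
E' = (R ⋈[b=g] σ[w='q'](S))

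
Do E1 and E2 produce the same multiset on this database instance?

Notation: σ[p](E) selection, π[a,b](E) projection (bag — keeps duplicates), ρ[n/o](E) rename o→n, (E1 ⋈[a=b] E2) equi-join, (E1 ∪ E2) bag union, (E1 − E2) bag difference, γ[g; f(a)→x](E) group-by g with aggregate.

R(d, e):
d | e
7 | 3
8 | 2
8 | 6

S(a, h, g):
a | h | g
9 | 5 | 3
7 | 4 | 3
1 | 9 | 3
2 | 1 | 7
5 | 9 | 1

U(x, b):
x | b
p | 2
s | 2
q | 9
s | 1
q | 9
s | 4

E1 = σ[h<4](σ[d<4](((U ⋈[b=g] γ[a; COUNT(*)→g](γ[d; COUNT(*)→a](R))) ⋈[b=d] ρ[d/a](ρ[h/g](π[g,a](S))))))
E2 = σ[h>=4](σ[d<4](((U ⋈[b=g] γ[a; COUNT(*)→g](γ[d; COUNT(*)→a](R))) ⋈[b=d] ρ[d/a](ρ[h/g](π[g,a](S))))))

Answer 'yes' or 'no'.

E1 row counts bottom-up:
  U → 6
  R → 3
  γ[d; COUNT(*)→a](R) → 2
  γ[a; COUNT(*)→g](γ[d; COUNT(*)→a](R)) → 2
  (U ⋈[b=g] γ[a; COUNT(*)→g](γ[d; COUNT(*)→a](R))) → 2
  S → 5
  π[g,a](S) → 5
  ρ[h/g](π[g,a](S)) → 5
  ρ[d/a](ρ[h/g](π[g,a](S))) → 5
  ((U ⋈[b=g] γ[a; COUNT(*)→g](γ[d; COUNT(*)→a](R))) ⋈[b=d] ρ[d/a](ρ[h/g](π[g,a](S)))) → 2
  σ[d<4](((U ⋈[b=g] γ[a; COUNT(*)→g](γ[d; COUNT(*)→a](R))) ⋈[b=d] ρ[d/a](ρ[h/g](π[g,a](S))))) → 2
  σ[h<4](σ[d<4](((U ⋈[b=g] γ[a; COUNT(*)→g](γ[d; COUNT(*)→a](R))) ⋈[b=d] ρ[d/a](ρ[h/g](π[g,a](S)))))) → 2
E2 row counts bottom-up:
  U → 6
  R → 3
  γ[d; COUNT(*)→a](R) → 2
  γ[a; COUNT(*)→g](γ[d; COUNT(*)→a](R)) → 2
  (U ⋈[b=g] γ[a; COUNT(*)→g](γ[d; COUNT(*)→a](R))) → 2
  S → 5
  π[g,a](S) → 5
  ρ[h/g](π[g,a](S)) → 5
  ρ[d/a](ρ[h/g](π[g,a](S))) → 5
  ((U ⋈[b=g] γ[a; COUNT(*)→g](γ[d; COUNT(*)→a](R))) ⋈[b=d] ρ[d/a](ρ[h/g](π[g,a](S)))) → 2
  σ[d<4](((U ⋈[b=g] γ[a; COUNT(*)→g](γ[d; COUNT(*)→a](R))) ⋈[b=d] ρ[d/a](ρ[h/g](π[g,a](S))))) → 2
  σ[h>=4](σ[d<4](((U ⋈[b=g] γ[a; COUNT(*)→g](γ[d; COUNT(*)→a](R))) ⋈[b=d] ρ[d/a](ρ[h/g](π[g,a](S)))))) → 0

E1 result:
x | b | a | g | h | d
s | 1 | 1 | 1 | 3 | 1
s | 1 | 2 | 1 | 3 | 1
E2 result:
x | b | a | g | h | d
(0 rows)
Witness: ('s', 1, 2, 1, 3, 1) appears 1× in E1 but 0× in E2.

no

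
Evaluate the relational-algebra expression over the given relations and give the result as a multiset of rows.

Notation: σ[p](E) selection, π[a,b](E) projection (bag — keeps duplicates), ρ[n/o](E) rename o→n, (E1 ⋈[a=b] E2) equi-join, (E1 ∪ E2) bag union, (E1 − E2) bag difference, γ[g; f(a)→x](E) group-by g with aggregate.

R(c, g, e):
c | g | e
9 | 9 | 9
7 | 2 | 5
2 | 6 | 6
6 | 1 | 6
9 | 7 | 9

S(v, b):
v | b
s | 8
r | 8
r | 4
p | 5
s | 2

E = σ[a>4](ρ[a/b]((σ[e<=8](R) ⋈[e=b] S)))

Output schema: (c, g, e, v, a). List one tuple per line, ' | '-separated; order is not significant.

Row counts bottom-up:
  R → 5
  σ[e<=8](R) → 3
  S → 5
  (σ[e<=8](R) ⋈[e=b] S) → 1
  ρ[a/b]((σ[e<=8](R) ⋈[e=b] S)) → 1
  σ[a>4](ρ[a/b]((σ[e<=8](R) ⋈[e=b] S))) → 1

== RESULT ==
c | g | e | v | a
7 | 2 | 5 | p | 5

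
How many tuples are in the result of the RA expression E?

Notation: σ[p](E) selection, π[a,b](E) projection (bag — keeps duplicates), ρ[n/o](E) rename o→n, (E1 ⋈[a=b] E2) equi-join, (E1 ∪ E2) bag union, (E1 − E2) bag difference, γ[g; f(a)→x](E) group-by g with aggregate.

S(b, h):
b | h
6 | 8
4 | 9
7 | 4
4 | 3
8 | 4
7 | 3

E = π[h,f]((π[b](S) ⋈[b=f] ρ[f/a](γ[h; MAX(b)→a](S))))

Subexpression sizes:
  S → 6
  π[b](S) → 6
  S → 6
  γ[h; MAX(b)→a](S) → 4
  ρ[f/a](γ[h; MAX(b)→a](S)) → 4
  (π[b](S) ⋈[b=f] ρ[f/a](γ[h; MAX(b)→a](S))) → 6
  π[h,f]((π[b](S) ⋈[b=f] ρ[f/a](γ[h; MAX(b)→a](S)))) → 6

|E| = 6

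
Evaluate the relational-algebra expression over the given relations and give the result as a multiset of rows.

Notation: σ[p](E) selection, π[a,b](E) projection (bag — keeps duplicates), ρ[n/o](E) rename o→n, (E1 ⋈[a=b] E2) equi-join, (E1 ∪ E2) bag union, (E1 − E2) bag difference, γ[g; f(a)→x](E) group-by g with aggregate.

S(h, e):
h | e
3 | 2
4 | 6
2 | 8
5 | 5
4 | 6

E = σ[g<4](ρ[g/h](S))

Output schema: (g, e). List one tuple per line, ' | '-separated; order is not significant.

Per-node cardinality:
  S → 5
  ρ[g/h](S) → 5
  σ[g<4](ρ[g/h](S)) → 2

== RESULT ==
g | e
2 | 8
3 | 2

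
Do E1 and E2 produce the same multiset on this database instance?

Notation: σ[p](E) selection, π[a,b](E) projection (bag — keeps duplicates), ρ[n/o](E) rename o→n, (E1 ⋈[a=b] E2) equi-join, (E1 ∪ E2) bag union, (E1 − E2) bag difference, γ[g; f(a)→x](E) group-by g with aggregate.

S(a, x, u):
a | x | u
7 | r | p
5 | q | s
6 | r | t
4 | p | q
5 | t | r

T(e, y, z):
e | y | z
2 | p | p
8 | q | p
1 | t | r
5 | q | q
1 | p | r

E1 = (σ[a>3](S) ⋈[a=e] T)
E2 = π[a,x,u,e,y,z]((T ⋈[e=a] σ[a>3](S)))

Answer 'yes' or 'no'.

E1 row counts bottom-up:
  S → 5
  σ[a>3](S) → 5
  T → 5
  (σ[a>3](S) ⋈[a=e] T) → 2
E2 row counts bottom-up:
  T → 5
  S → 5
  σ[a>3](S) → 5
  (T ⋈[e=a] σ[a>3](S)) → 2
  π[a,x,u,e,y,z]((T ⋈[e=a] σ[a>3](S))) → 2

E1 and E2 produce the same multiset:
a | x | u | e | y | z
5 | q | s | 5 | q | q
5 | t | r | 5 | q | q

yes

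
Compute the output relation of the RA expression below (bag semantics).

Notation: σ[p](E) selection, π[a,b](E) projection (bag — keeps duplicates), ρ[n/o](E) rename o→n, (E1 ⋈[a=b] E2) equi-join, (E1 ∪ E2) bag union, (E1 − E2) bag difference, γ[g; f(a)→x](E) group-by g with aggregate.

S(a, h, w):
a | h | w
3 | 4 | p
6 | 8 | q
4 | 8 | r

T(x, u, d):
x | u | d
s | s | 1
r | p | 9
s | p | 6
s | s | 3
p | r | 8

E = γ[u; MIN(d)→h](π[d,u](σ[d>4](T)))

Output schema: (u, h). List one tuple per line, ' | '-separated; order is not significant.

Per-node cardinality:
  T → 5
  σ[d>4](T) → 3
  π[d,u](σ[d>4](T)) → 3
  γ[u; MIN(d)→h](π[d,u](σ[d>4](T))) → 2

== RESULT ==
u | h
p | 6
r | 8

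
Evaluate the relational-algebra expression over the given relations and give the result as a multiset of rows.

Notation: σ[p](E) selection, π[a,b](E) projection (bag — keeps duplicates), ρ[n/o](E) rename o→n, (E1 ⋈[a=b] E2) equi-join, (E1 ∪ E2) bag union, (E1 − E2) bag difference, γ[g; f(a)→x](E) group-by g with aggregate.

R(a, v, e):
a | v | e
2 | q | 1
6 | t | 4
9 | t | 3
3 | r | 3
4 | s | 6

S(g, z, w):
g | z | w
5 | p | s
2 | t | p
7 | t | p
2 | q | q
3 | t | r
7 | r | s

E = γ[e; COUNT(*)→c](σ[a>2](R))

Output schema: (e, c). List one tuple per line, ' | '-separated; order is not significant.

Per-node cardinality:
  R → 5
  σ[a>2](R) → 4
  γ[e; COUNT(*)→c](σ[a>2](R)) → 3

== RESULT ==
e | c
3 | 2
4 | 1
6 | 1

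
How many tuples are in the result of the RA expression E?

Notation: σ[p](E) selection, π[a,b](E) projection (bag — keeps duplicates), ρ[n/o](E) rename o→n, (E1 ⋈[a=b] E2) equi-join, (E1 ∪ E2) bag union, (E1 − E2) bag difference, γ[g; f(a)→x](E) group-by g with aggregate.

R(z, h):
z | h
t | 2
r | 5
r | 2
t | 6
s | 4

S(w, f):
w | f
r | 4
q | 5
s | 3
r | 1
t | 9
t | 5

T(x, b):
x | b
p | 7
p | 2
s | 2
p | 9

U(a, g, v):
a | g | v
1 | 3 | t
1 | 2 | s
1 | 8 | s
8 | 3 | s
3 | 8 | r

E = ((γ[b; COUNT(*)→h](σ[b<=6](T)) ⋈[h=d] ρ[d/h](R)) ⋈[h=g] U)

Subexpression sizes:
  T → 4
  σ[b<=6](T) → 2
  γ[b; COUNT(*)→h](σ[b<=6](T)) → 1
  R → 5
  ρ[d/h](R) → 5
  (γ[b; COUNT(*)→h](σ[b<=6](T)) ⋈[h=d] ρ[d/h](R)) → 2
  U → 5
  ((γ[b; COUNT(*)→h](σ[b<=6](T)) ⋈[h=d] ρ[d/h](R)) ⋈[h=g] U) → 2

|E| = 2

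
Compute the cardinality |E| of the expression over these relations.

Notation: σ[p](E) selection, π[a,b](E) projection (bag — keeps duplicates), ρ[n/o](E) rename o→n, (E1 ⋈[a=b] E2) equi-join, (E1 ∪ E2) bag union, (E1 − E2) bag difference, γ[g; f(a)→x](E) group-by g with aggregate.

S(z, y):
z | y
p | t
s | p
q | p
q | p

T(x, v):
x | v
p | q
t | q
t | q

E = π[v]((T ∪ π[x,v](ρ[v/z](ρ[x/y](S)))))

Per-node cardinality:
  T → 3
  S → 4
  ρ[x/y](S) → 4
  ρ[v/z](ρ[x/y](S)) → 4
  π[x,v](ρ[v/z](ρ[x/y](S))) → 4
  (T ∪ π[x,v](ρ[v/z](ρ[x/y](S)))) → 7
  π[v]((T ∪ π[x,v](ρ[v/z](ρ[x/y](S))))) → 7

|E| = 7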